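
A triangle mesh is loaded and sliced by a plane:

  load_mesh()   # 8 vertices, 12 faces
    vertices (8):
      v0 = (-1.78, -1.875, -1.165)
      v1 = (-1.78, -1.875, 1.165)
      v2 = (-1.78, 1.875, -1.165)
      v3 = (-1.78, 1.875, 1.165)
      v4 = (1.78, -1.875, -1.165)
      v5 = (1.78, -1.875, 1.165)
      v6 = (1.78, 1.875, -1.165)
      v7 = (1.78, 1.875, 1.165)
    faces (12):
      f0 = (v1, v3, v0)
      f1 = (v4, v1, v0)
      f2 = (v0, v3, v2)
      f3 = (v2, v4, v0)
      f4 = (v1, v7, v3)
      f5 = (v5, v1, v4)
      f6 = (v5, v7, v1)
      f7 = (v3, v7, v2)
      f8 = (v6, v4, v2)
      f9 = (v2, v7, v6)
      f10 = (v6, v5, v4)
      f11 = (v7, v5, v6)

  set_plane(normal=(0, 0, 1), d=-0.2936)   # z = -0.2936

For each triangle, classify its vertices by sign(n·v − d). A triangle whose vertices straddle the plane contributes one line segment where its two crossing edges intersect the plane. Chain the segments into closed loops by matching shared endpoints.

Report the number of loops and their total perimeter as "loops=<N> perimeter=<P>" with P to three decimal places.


loops=1 perimeter=14.620

Straddling triangles (8 of 12):
  (v1,v3,v0) [++-] → (-1.78, -0.472532, -0.2936)–(-1.78, -1.875, -0.2936)  len=1.4025
  (v4,v1,v0) [-+-] → (0.448591, -1.875, -0.2936)–(-1.78, -1.875, -0.2936)  len=2.2286
  (v0,v3,v2) [-+-] → (-1.78, -0.472532, -0.2936)–(-1.78, 1.875, -0.2936)  len=2.3475
  (v5,v1,v4) [++-] → (0.448591, -1.875, -0.2936)–(1.78, -1.875, -0.2936)  len=1.3314
  (v3,v7,v2) [++-] → (-0.448591, 1.875, -0.2936)–(-1.78, 1.875, -0.2936)  len=1.3314
  (v2,v7,v6) [-+-] → (-0.448591, 1.875, -0.2936)–(1.78, 1.875, -0.2936)  len=2.2286
  (v6,v5,v4) [-+-] → (1.78, 0.472532, -0.2936)–(1.78, -1.875, -0.2936)  len=2.3475
  (v7,v5,v6) [++-] → (1.78, 0.472532, -0.2936)–(1.78, 1.875, -0.2936)  len=1.4025

Chained into 1 loop(s):
  loop 1: 8 segments, perimeter = 14.6200
Total perimeter = 14.620


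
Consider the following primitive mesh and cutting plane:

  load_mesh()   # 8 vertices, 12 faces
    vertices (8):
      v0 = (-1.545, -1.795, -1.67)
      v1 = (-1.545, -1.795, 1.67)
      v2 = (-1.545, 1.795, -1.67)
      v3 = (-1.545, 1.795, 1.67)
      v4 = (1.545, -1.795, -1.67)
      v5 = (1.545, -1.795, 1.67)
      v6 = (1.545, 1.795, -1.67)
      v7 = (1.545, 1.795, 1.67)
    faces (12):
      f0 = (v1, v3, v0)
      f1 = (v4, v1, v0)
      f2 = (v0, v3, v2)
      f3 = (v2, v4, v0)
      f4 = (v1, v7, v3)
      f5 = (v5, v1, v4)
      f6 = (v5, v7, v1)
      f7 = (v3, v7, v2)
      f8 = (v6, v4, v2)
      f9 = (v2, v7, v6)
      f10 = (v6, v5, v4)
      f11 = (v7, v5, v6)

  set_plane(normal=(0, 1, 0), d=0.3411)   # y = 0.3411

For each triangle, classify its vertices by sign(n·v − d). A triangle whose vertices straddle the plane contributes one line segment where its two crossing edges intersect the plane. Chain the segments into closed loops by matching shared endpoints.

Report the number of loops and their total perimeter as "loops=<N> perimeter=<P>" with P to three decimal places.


loops=1 perimeter=12.860

Straddling triangles (8 of 12):
  (v1,v3,v0) [-+-] → (-1.545, 0.3411, 1.67)–(-1.545, 0.3411, 0.317347)  len=1.3527
  (v0,v3,v2) [-++] → (-1.545, 0.3411, 0.317347)–(-1.545, 0.3411, -1.67)  len=1.9873
  (v2,v4,v0) [+--] → (-0.293593, 0.3411, -1.67)–(-1.545, 0.3411, -1.67)  len=1.2514
  (v1,v7,v3) [-++] → (0.293593, 0.3411, 1.67)–(-1.545, 0.3411, 1.67)  len=1.8386
  (v5,v7,v1) [-+-] → (1.545, 0.3411, 1.67)–(0.293593, 0.3411, 1.67)  len=1.2514
  (v6,v4,v2) [+-+] → (1.545, 0.3411, -1.67)–(-0.293593, 0.3411, -1.67)  len=1.8386
  (v6,v5,v4) [+--] → (1.545, 0.3411, -0.317347)–(1.545, 0.3411, -1.67)  len=1.3527
  (v7,v5,v6) [+-+] → (1.545, 0.3411, 1.67)–(1.545, 0.3411, -0.317347)  len=1.9873

Chained into 1 loop(s):
  loop 1: 8 segments, perimeter = 12.8600
Total perimeter = 12.860


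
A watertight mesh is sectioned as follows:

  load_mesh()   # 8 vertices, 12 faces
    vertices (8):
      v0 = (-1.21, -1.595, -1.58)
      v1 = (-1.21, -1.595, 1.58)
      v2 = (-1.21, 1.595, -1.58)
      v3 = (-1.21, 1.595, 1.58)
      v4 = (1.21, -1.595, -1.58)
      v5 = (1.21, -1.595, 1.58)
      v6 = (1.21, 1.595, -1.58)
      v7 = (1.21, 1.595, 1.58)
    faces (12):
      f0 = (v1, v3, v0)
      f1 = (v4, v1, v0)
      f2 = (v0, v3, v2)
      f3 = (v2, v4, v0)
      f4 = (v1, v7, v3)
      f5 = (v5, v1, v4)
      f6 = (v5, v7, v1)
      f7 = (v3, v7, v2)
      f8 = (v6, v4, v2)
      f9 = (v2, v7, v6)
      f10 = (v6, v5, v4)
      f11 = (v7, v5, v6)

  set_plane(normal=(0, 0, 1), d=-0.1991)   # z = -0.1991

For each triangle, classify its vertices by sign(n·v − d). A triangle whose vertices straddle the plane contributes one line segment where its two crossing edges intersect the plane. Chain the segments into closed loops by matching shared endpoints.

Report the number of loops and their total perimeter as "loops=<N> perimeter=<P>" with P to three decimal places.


loops=1 perimeter=11.220

Straddling triangles (8 of 12):
  (v1,v3,v0) [++-] → (-1.21, -0.20099, -0.1991)–(-1.21, -1.595, -0.1991)  len=1.3940
  (v4,v1,v0) [-+-] → (0.152475, -1.595, -0.1991)–(-1.21, -1.595, -0.1991)  len=1.3625
  (v0,v3,v2) [-+-] → (-1.21, -0.20099, -0.1991)–(-1.21, 1.595, -0.1991)  len=1.7960
  (v5,v1,v4) [++-] → (0.152475, -1.595, -0.1991)–(1.21, -1.595, -0.1991)  len=1.0575
  (v3,v7,v2) [++-] → (-0.152475, 1.595, -0.1991)–(-1.21, 1.595, -0.1991)  len=1.0575
  (v2,v7,v6) [-+-] → (-0.152475, 1.595, -0.1991)–(1.21, 1.595, -0.1991)  len=1.3625
  (v6,v5,v4) [-+-] → (1.21, 0.20099, -0.1991)–(1.21, -1.595, -0.1991)  len=1.7960
  (v7,v5,v6) [++-] → (1.21, 0.20099, -0.1991)–(1.21, 1.595, -0.1991)  len=1.3940

Chained into 1 loop(s):
  loop 1: 8 segments, perimeter = 11.2200
Total perimeter = 11.220


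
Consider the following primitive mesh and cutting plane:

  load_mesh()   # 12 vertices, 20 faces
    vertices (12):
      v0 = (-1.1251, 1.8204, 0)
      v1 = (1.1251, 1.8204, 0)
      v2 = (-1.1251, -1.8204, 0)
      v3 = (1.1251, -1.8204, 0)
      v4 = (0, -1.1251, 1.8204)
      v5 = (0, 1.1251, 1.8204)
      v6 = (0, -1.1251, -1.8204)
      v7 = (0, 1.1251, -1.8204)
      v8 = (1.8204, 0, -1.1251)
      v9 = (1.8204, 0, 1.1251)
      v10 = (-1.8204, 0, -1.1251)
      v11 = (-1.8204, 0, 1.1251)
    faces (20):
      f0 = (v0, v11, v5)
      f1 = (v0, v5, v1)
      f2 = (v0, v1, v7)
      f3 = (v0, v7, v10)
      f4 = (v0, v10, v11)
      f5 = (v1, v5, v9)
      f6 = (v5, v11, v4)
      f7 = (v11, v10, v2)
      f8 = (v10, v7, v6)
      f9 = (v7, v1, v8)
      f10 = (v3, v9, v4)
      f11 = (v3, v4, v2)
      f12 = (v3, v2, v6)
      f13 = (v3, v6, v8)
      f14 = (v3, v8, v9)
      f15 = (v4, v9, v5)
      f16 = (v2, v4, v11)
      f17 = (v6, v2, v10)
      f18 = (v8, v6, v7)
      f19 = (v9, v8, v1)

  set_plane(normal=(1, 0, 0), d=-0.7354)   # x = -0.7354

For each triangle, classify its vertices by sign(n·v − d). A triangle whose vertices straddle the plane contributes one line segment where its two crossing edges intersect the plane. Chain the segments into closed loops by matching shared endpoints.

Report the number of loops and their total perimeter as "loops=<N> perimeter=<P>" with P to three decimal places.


Straddling triangles (10 of 20):
  (v0,v11,v5) [--+] → (-0.7354, 0.670585, 1.53951)–(-0.7354, 1.57957, 0.630531)  len=1.2855
  (v0,v5,v1) [-++] → (-0.7354, 1.57957, 0.630531)–(-0.7354, 1.8204, 0)  len=0.6750
  (v0,v1,v7) [-++] → (-0.7354, 1.8204, 0)–(-0.7354, 1.57957, -0.630531)  len=0.6750
  (v0,v7,v10) [-+-] → (-0.7354, 1.57957, -0.630531)–(-0.7354, 0.670585, -1.53951)  len=1.2855
  (v5,v11,v4) [+-+] → (-0.7354, 0.670585, 1.53951)–(-0.7354, -0.670585, 1.53951)  len=1.3412
  (v10,v7,v6) [-++] → (-0.7354, 0.670585, -1.53951)–(-0.7354, -0.670585, -1.53951)  len=1.3412
  (v3,v4,v2) [++-] → (-0.7354, -1.57957, 0.630531)–(-0.7354, -1.8204, 0)  len=0.6750
  (v3,v2,v6) [+-+] → (-0.7354, -1.8204, 0)–(-0.7354, -1.57957, -0.630531)  len=0.6750
  (v2,v4,v11) [-+-] → (-0.7354, -1.57957, 0.630531)–(-0.7354, -0.670585, 1.53951)  len=1.2855
  (v6,v2,v10) [+--] → (-0.7354, -1.57957, -0.630531)–(-0.7354, -0.670585, -1.53951)  len=1.2855

Chained into 1 loop(s):
  loop 1: 10 segments, perimeter = 10.5242
Total perimeter = 10.524

loops=1 perimeter=10.524


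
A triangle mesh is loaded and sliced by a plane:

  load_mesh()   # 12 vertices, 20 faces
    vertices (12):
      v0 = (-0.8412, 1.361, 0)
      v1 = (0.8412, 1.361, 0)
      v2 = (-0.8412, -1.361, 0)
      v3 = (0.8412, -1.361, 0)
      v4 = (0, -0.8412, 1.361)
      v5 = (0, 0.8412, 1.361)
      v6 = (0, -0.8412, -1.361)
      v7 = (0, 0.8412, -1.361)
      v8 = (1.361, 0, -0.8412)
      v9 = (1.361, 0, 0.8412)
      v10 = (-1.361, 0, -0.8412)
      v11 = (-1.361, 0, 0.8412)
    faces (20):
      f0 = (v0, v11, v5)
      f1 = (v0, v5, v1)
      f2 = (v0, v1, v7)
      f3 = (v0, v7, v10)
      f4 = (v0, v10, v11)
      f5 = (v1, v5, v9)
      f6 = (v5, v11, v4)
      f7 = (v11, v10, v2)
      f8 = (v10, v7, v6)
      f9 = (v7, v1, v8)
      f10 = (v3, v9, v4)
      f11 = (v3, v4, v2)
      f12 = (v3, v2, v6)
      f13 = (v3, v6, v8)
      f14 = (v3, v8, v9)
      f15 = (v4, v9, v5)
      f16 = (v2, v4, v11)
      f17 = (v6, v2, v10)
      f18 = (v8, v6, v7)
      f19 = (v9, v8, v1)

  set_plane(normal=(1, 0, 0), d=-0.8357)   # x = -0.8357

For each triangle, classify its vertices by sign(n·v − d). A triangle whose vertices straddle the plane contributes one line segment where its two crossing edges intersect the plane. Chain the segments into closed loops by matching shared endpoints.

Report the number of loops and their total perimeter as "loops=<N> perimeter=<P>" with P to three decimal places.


loops=1 perimeter=7.180

Straddling triangles (10 of 20):
  (v0,v11,v5) [--+] → (-0.8357, 0.324675, 1.04183)–(-0.8357, 1.3576, 0.0088986)  len=1.4608
  (v0,v5,v1) [-++] → (-0.8357, 1.3576, 0.0088986)–(-0.8357, 1.361, 0)  len=0.0095
  (v0,v1,v7) [-++] → (-0.8357, 1.361, 0)–(-0.8357, 1.3576, -0.0088986)  len=0.0095
  (v0,v7,v10) [-+-] → (-0.8357, 1.3576, -0.0088986)–(-0.8357, 0.324675, -1.04183)  len=1.4608
  (v5,v11,v4) [+-+] → (-0.8357, 0.324675, 1.04183)–(-0.8357, -0.324675, 1.04183)  len=0.6493
  (v10,v7,v6) [-++] → (-0.8357, 0.324675, -1.04183)–(-0.8357, -0.324675, -1.04183)  len=0.6493
  (v3,v4,v2) [++-] → (-0.8357, -1.3576, 0.0088986)–(-0.8357, -1.361, 0)  len=0.0095
  (v3,v2,v6) [+-+] → (-0.8357, -1.361, 0)–(-0.8357, -1.3576, -0.0088986)  len=0.0095
  (v2,v4,v11) [-+-] → (-0.8357, -1.3576, 0.0088986)–(-0.8357, -0.324675, 1.04183)  len=1.4608
  (v6,v2,v10) [+--] → (-0.8357, -1.3576, -0.0088986)–(-0.8357, -0.324675, -1.04183)  len=1.4608

Chained into 1 loop(s):
  loop 1: 10 segments, perimeter = 7.1799
Total perimeter = 7.180


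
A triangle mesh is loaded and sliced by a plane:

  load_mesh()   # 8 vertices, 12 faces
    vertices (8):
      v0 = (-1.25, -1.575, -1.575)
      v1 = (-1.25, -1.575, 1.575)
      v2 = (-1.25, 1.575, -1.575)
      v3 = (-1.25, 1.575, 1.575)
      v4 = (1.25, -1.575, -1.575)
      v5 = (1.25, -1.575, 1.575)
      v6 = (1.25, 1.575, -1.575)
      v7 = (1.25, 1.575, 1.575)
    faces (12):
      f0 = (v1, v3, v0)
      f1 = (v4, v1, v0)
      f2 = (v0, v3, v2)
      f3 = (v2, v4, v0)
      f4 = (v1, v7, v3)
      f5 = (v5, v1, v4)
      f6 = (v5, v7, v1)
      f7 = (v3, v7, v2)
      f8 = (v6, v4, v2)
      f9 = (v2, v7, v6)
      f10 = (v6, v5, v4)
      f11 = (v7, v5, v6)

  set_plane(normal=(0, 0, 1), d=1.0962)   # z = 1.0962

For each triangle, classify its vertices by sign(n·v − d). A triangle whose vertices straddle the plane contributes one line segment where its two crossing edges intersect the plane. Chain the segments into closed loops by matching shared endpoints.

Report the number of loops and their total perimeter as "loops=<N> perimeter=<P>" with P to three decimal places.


loops=1 perimeter=11.300

Straddling triangles (8 of 12):
  (v1,v3,v0) [++-] → (-1.25, 1.0962, 1.0962)–(-1.25, -1.575, 1.0962)  len=2.6712
  (v4,v1,v0) [-+-] → (-0.87, -1.575, 1.0962)–(-1.25, -1.575, 1.0962)  len=0.3800
  (v0,v3,v2) [-+-] → (-1.25, 1.0962, 1.0962)–(-1.25, 1.575, 1.0962)  len=0.4788
  (v5,v1,v4) [++-] → (-0.87, -1.575, 1.0962)–(1.25, -1.575, 1.0962)  len=2.1200
  (v3,v7,v2) [++-] → (0.87, 1.575, 1.0962)–(-1.25, 1.575, 1.0962)  len=2.1200
  (v2,v7,v6) [-+-] → (0.87, 1.575, 1.0962)–(1.25, 1.575, 1.0962)  len=0.3800
  (v6,v5,v4) [-+-] → (1.25, -1.0962, 1.0962)–(1.25, -1.575, 1.0962)  len=0.4788
  (v7,v5,v6) [++-] → (1.25, -1.0962, 1.0962)–(1.25, 1.575, 1.0962)  len=2.6712

Chained into 1 loop(s):
  loop 1: 8 segments, perimeter = 11.3000
Total perimeter = 11.300


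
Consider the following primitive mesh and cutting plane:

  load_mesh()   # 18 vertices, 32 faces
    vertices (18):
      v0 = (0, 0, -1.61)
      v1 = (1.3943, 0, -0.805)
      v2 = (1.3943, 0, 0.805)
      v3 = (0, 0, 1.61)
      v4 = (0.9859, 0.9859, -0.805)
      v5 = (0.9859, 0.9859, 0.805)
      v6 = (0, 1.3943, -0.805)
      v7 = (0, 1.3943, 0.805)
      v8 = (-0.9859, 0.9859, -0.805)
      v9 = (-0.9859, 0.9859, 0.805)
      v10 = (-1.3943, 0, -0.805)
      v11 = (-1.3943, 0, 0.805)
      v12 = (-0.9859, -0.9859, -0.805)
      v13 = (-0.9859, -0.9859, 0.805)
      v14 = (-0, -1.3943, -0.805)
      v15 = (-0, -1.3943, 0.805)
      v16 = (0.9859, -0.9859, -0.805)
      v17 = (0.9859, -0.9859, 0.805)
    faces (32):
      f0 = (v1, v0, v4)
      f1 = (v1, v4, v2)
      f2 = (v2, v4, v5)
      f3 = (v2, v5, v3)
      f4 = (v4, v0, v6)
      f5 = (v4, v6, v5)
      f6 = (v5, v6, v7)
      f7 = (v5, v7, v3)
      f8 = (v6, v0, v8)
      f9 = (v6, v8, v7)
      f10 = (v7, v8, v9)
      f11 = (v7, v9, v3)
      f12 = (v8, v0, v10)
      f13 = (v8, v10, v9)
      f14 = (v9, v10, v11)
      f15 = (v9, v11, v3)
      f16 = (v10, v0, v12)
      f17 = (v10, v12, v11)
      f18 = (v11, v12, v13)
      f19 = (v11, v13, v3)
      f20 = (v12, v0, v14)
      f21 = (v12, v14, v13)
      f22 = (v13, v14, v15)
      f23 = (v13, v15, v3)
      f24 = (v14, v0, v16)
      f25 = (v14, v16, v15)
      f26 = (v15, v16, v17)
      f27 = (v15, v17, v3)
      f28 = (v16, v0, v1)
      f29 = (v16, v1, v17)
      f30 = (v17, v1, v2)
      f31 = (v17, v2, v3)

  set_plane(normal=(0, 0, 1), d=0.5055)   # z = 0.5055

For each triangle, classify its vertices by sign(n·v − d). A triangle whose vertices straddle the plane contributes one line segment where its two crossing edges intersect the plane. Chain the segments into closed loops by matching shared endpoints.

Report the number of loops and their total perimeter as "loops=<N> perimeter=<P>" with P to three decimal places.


Straddling triangles (16 of 32):
  (v1,v4,v2) [--+] → (1.31833, 0.183402, 0.5055)–(1.3943, 0, 0.5055)  len=0.1985
  (v2,v4,v5) [+-+] → (1.31833, 0.183402, 0.5055)–(0.9859, 0.9859, 0.5055)  len=0.8686
  (v4,v6,v5) [--+] → (0.802498, 1.06187, 0.5055)–(0.9859, 0.9859, 0.5055)  len=0.1985
  (v5,v6,v7) [+-+] → (0.802498, 1.06187, 0.5055)–(0, 1.3943, 0.5055)  len=0.8686
  (v6,v8,v7) [--+] → (-0.183402, 1.31833, 0.5055)–(0, 1.3943, 0.5055)  len=0.1985
  (v7,v8,v9) [+-+] → (-0.183402, 1.31833, 0.5055)–(-0.9859, 0.9859, 0.5055)  len=0.8686
  (v8,v10,v9) [--+] → (-1.06187, 0.802498, 0.5055)–(-0.9859, 0.9859, 0.5055)  len=0.1985
  (v9,v10,v11) [+-+] → (-1.06187, 0.802498, 0.5055)–(-1.3943, 0, 0.5055)  len=0.8686
  (v10,v12,v11) [--+] → (-1.31833, -0.183402, 0.5055)–(-1.3943, 0, 0.5055)  len=0.1985
  (v11,v12,v13) [+-+] → (-1.31833, -0.183402, 0.5055)–(-0.9859, -0.9859, 0.5055)  len=0.8686
  (v12,v14,v13) [--+] → (-0.802498, -1.06187, 0.5055)–(-0.9859, -0.9859, 0.5055)  len=0.1985
  (v13,v14,v15) [+-+] → (-0.802498, -1.06187, 0.5055)–(0, -1.3943, 0.5055)  len=0.8686
  (v14,v16,v15) [--+] → (0.183402, -1.31833, 0.5055)–(0, -1.3943, 0.5055)  len=0.1985
  (v15,v16,v17) [+-+] → (0.183402, -1.31833, 0.5055)–(0.9859, -0.9859, 0.5055)  len=0.8686
  (v16,v1,v17) [--+] → (1.06187, -0.802498, 0.5055)–(0.9859, -0.9859, 0.5055)  len=0.1985
  (v17,v1,v2) [+-+] → (1.06187, -0.802498, 0.5055)–(1.3943, 0, 0.5055)  len=0.8686

Chained into 1 loop(s):
  loop 1: 16 segments, perimeter = 8.5371
Total perimeter = 8.537

loops=1 perimeter=8.537


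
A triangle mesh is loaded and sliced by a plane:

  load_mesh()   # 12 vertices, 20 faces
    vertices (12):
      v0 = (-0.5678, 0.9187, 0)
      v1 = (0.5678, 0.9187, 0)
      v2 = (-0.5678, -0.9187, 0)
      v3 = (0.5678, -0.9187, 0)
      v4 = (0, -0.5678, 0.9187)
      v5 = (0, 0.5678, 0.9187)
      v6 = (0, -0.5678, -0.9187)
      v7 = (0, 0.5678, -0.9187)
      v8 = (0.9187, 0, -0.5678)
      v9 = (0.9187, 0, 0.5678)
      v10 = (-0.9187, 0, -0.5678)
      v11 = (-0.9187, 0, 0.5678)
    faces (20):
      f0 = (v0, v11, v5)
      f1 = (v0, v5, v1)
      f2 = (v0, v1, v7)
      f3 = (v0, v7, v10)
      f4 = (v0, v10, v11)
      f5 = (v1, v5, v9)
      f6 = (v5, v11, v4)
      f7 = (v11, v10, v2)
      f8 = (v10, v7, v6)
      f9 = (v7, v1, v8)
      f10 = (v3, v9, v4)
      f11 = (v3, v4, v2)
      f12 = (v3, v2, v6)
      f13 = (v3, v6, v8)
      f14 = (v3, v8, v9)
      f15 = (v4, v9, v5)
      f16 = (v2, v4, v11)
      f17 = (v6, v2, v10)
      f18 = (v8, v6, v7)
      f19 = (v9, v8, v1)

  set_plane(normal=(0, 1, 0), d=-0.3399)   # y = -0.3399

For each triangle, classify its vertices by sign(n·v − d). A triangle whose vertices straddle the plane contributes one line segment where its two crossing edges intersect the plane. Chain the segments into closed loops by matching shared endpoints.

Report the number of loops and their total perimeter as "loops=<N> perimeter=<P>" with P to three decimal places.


loops=1 perimeter=5.386

Straddling triangles (10 of 20):
  (v5,v11,v4) [++-] → (-0.368742, -0.3399, 0.777858)–(0, -0.3399, 0.9187)  len=0.3947
  (v11,v10,v2) [++-] → (-0.788874, -0.3399, -0.357726)–(-0.788874, -0.3399, 0.357726)  len=0.7155
  (v10,v7,v6) [++-] → (0, -0.3399, -0.9187)–(-0.368742, -0.3399, -0.777858)  len=0.3947
  (v3,v9,v4) [-+-] → (0.788874, -0.3399, 0.357726)–(0.368742, -0.3399, 0.777858)  len=0.5942
  (v3,v6,v8) [--+] → (0.368742, -0.3399, -0.777858)–(0.788874, -0.3399, -0.357726)  len=0.5942
  (v3,v8,v9) [-++] → (0.788874, -0.3399, -0.357726)–(0.788874, -0.3399, 0.357726)  len=0.7155
  (v4,v9,v5) [-++] → (0.368742, -0.3399, 0.777858)–(0, -0.3399, 0.9187)  len=0.3947
  (v2,v4,v11) [--+] → (-0.368742, -0.3399, 0.777858)–(-0.788874, -0.3399, 0.357726)  len=0.5942
  (v6,v2,v10) [--+] → (-0.788874, -0.3399, -0.357726)–(-0.368742, -0.3399, -0.777858)  len=0.5942
  (v8,v6,v7) [+-+] → (0.368742, -0.3399, -0.777858)–(0, -0.3399, -0.9187)  len=0.3947

Chained into 1 loop(s):
  loop 1: 10 segments, perimeter = 5.3864
Total perimeter = 5.386


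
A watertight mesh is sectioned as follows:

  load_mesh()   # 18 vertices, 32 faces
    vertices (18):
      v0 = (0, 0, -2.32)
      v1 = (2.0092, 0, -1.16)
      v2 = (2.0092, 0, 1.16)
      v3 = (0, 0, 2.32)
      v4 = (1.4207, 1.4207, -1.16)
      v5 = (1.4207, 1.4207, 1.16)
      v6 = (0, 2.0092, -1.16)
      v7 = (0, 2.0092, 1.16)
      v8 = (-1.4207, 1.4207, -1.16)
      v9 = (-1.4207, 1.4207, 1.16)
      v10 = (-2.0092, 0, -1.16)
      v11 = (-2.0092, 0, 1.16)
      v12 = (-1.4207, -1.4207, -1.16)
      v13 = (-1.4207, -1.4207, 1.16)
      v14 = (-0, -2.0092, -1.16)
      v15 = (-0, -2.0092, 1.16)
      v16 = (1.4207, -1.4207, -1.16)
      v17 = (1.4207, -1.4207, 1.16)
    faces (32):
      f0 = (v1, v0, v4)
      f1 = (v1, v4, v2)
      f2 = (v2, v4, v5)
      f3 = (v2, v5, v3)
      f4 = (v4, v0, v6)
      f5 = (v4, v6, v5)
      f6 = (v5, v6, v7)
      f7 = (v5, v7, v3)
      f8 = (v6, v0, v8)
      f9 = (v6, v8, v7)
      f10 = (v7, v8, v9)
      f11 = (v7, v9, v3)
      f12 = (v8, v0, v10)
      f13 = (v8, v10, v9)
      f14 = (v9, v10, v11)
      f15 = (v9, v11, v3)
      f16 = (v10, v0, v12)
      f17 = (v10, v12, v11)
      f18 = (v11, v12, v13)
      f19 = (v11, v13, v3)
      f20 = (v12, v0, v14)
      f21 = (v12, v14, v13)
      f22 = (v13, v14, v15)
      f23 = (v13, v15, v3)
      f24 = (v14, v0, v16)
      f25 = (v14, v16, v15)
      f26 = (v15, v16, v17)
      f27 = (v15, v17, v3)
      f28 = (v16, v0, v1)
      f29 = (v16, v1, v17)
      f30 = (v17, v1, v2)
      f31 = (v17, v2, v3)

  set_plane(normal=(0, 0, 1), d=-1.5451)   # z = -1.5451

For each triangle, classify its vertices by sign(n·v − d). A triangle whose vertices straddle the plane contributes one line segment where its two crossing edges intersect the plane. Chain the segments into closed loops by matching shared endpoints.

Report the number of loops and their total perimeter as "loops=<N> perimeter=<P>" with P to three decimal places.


loops=1 perimeter=8.218

Straddling triangles (8 of 32):
  (v1,v0,v4) [+-+] → (1.34218, 0, -1.5451)–(0.949052, 0.949052, -1.5451)  len=1.0273
  (v4,v0,v6) [+-+] → (0.949052, 0.949052, -1.5451)–(0, 1.34218, -1.5451)  len=1.0273
  (v6,v0,v8) [+-+] → (0, 1.34218, -1.5451)–(-0.949052, 0.949052, -1.5451)  len=1.0273
  (v8,v0,v10) [+-+] → (-0.949052, 0.949052, -1.5451)–(-1.34218, 0, -1.5451)  len=1.0273
  (v10,v0,v12) [+-+] → (-1.34218, 0, -1.5451)–(-0.949052, -0.949052, -1.5451)  len=1.0273
  (v12,v0,v14) [+-+] → (-0.949052, -0.949052, -1.5451)–(0, -1.34218, -1.5451)  len=1.0273
  (v14,v0,v16) [+-+] → (0, -1.34218, -1.5451)–(0.949052, -0.949052, -1.5451)  len=1.0273
  (v16,v0,v1) [+-+] → (0.949052, -0.949052, -1.5451)–(1.34218, 0, -1.5451)  len=1.0273

Chained into 1 loop(s):
  loop 1: 8 segments, perimeter = 8.2180
Total perimeter = 8.218


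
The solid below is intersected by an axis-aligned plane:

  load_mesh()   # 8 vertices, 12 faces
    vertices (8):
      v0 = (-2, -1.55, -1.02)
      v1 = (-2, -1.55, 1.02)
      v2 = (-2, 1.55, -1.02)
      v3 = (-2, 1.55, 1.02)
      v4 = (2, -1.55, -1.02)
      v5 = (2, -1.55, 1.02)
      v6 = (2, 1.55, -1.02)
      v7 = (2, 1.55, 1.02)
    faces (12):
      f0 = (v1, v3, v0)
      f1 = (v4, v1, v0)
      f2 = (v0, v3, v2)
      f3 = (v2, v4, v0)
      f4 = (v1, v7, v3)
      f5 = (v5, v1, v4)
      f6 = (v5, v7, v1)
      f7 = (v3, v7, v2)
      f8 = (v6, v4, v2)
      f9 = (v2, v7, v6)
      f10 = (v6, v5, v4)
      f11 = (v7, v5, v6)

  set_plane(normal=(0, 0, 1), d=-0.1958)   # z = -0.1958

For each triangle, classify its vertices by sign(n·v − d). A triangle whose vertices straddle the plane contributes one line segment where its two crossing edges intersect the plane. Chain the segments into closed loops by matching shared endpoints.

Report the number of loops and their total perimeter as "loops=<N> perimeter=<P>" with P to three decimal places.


Straddling triangles (8 of 12):
  (v1,v3,v0) [++-] → (-2, -0.297539, -0.1958)–(-2, -1.55, -0.1958)  len=1.2525
  (v4,v1,v0) [-+-] → (0.383922, -1.55, -0.1958)–(-2, -1.55, -0.1958)  len=2.3839
  (v0,v3,v2) [-+-] → (-2, -0.297539, -0.1958)–(-2, 1.55, -0.1958)  len=1.8475
  (v5,v1,v4) [++-] → (0.383922, -1.55, -0.1958)–(2, -1.55, -0.1958)  len=1.6161
  (v3,v7,v2) [++-] → (-0.383922, 1.55, -0.1958)–(-2, 1.55, -0.1958)  len=1.6161
  (v2,v7,v6) [-+-] → (-0.383922, 1.55, -0.1958)–(2, 1.55, -0.1958)  len=2.3839
  (v6,v5,v4) [-+-] → (2, 0.297539, -0.1958)–(2, -1.55, -0.1958)  len=1.8475
  (v7,v5,v6) [++-] → (2, 0.297539, -0.1958)–(2, 1.55, -0.1958)  len=1.2525

Chained into 1 loop(s):
  loop 1: 8 segments, perimeter = 14.2000
Total perimeter = 14.200

loops=1 perimeter=14.200


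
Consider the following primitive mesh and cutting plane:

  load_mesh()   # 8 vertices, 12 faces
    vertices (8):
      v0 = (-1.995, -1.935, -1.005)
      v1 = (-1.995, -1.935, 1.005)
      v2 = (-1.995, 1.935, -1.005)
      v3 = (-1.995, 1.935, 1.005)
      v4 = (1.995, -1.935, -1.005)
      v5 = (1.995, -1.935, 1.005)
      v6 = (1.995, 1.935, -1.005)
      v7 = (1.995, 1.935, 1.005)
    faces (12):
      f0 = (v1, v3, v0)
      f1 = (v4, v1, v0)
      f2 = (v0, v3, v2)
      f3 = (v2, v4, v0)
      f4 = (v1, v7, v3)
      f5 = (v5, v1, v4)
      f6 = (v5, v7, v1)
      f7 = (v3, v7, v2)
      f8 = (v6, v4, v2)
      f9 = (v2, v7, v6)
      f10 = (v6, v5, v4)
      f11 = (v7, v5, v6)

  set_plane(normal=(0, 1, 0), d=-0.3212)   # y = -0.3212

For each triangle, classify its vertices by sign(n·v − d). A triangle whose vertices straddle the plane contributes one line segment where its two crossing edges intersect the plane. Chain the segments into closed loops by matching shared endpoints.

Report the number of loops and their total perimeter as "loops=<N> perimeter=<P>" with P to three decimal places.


Straddling triangles (8 of 12):
  (v1,v3,v0) [-+-] → (-1.995, -0.3212, 1.005)–(-1.995, -0.3212, -0.166825)  len=1.1718
  (v0,v3,v2) [-++] → (-1.995, -0.3212, -0.166825)–(-1.995, -0.3212, -1.005)  len=0.8382
  (v2,v4,v0) [+--] → (0.33116, -0.3212, -1.005)–(-1.995, -0.3212, -1.005)  len=2.3262
  (v1,v7,v3) [-++] → (-0.33116, -0.3212, 1.005)–(-1.995, -0.3212, 1.005)  len=1.6638
  (v5,v7,v1) [-+-] → (1.995, -0.3212, 1.005)–(-0.33116, -0.3212, 1.005)  len=2.3262
  (v6,v4,v2) [+-+] → (1.995, -0.3212, -1.005)–(0.33116, -0.3212, -1.005)  len=1.6638
  (v6,v5,v4) [+--] → (1.995, -0.3212, 0.166825)–(1.995, -0.3212, -1.005)  len=1.1718
  (v7,v5,v6) [+-+] → (1.995, -0.3212, 1.005)–(1.995, -0.3212, 0.166825)  len=0.8382

Chained into 1 loop(s):
  loop 1: 8 segments, perimeter = 12.0000
Total perimeter = 12.000

loops=1 perimeter=12.000


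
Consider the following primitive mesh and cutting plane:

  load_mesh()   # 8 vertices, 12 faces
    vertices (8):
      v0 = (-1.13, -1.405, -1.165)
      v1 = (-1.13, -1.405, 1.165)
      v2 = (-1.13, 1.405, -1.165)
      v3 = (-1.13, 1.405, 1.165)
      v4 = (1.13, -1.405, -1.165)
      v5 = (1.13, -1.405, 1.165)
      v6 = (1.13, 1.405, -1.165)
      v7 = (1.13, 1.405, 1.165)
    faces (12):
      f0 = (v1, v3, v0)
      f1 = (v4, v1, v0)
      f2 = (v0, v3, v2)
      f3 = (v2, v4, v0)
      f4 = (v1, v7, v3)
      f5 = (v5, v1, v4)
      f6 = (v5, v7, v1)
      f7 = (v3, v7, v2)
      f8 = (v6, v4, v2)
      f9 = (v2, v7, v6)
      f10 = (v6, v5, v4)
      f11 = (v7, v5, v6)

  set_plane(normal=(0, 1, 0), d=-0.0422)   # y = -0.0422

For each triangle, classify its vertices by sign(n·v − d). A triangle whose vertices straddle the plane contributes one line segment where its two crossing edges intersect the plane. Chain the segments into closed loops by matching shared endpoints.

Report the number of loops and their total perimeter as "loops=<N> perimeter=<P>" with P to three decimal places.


Straddling triangles (8 of 12):
  (v1,v3,v0) [-+-] → (-1.13, -0.0422, 1.165)–(-1.13, -0.0422, -0.0349915)  len=1.2000
  (v0,v3,v2) [-++] → (-1.13, -0.0422, -0.0349915)–(-1.13, -0.0422, -1.165)  len=1.1300
  (v2,v4,v0) [+--] → (0.0339402, -0.0422, -1.165)–(-1.13, -0.0422, -1.165)  len=1.1639
  (v1,v7,v3) [-++] → (-0.0339402, -0.0422, 1.165)–(-1.13, -0.0422, 1.165)  len=1.0961
  (v5,v7,v1) [-+-] → (1.13, -0.0422, 1.165)–(-0.0339402, -0.0422, 1.165)  len=1.1639
  (v6,v4,v2) [+-+] → (1.13, -0.0422, -1.165)–(0.0339402, -0.0422, -1.165)  len=1.0961
  (v6,v5,v4) [+--] → (1.13, -0.0422, 0.0349915)–(1.13, -0.0422, -1.165)  len=1.2000
  (v7,v5,v6) [+-+] → (1.13, -0.0422, 1.165)–(1.13, -0.0422, 0.0349915)  len=1.1300

Chained into 1 loop(s):
  loop 1: 8 segments, perimeter = 9.1800
Total perimeter = 9.180

loops=1 perimeter=9.180


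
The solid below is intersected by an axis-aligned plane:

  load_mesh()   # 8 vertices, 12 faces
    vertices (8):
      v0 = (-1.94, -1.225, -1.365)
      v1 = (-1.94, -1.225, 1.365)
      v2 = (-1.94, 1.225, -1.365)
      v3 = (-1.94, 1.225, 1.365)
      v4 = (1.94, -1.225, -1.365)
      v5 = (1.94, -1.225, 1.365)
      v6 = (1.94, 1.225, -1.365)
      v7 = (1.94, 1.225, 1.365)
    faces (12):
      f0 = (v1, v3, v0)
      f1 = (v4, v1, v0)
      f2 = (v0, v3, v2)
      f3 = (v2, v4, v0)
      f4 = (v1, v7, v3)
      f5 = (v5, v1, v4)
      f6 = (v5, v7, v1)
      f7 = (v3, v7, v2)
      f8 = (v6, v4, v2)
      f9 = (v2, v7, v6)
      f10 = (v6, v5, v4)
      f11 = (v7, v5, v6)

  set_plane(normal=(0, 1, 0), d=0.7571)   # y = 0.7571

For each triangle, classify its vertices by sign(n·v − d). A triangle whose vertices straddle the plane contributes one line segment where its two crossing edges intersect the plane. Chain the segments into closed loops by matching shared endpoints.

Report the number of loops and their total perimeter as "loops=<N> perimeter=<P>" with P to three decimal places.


loops=1 perimeter=13.220

Straddling triangles (8 of 12):
  (v1,v3,v0) [-+-] → (-1.94, 0.7571, 1.365)–(-1.94, 0.7571, 0.843626)  len=0.5214
  (v0,v3,v2) [-++] → (-1.94, 0.7571, 0.843626)–(-1.94, 0.7571, -1.365)  len=2.2086
  (v2,v4,v0) [+--] → (-1.199, 0.7571, -1.365)–(-1.94, 0.7571, -1.365)  len=0.7410
  (v1,v7,v3) [-++] → (1.199, 0.7571, 1.365)–(-1.94, 0.7571, 1.365)  len=3.1390
  (v5,v7,v1) [-+-] → (1.94, 0.7571, 1.365)–(1.199, 0.7571, 1.365)  len=0.7410
  (v6,v4,v2) [+-+] → (1.94, 0.7571, -1.365)–(-1.199, 0.7571, -1.365)  len=3.1390
  (v6,v5,v4) [+--] → (1.94, 0.7571, -0.843626)–(1.94, 0.7571, -1.365)  len=0.5214
  (v7,v5,v6) [+-+] → (1.94, 0.7571, 1.365)–(1.94, 0.7571, -0.843626)  len=2.2086

Chained into 1 loop(s):
  loop 1: 8 segments, perimeter = 13.2200
Total perimeter = 13.220


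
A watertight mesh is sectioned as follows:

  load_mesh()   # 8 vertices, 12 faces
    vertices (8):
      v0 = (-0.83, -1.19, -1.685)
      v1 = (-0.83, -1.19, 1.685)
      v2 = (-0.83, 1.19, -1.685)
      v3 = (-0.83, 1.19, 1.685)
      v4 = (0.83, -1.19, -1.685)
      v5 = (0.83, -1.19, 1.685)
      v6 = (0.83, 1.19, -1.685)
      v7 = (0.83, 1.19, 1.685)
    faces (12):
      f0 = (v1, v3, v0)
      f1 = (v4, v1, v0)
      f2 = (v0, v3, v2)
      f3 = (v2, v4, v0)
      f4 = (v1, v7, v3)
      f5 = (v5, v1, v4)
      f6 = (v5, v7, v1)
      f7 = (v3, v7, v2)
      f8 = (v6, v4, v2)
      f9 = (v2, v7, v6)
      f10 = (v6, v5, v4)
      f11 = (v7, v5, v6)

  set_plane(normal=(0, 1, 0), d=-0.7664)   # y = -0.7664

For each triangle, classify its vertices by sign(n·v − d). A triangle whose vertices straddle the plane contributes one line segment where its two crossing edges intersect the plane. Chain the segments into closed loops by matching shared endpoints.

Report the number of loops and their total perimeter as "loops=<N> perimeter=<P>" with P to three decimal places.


loops=1 perimeter=10.060

Straddling triangles (8 of 12):
  (v1,v3,v0) [-+-] → (-0.83, -0.7664, 1.685)–(-0.83, -0.7664, -1.0852)  len=2.7702
  (v0,v3,v2) [-++] → (-0.83, -0.7664, -1.0852)–(-0.83, -0.7664, -1.685)  len=0.5998
  (v2,v4,v0) [+--] → (0.534548, -0.7664, -1.685)–(-0.83, -0.7664, -1.685)  len=1.3645
  (v1,v7,v3) [-++] → (-0.534548, -0.7664, 1.685)–(-0.83, -0.7664, 1.685)  len=0.2955
  (v5,v7,v1) [-+-] → (0.83, -0.7664, 1.685)–(-0.534548, -0.7664, 1.685)  len=1.3645
  (v6,v4,v2) [+-+] → (0.83, -0.7664, -1.685)–(0.534548, -0.7664, -1.685)  len=0.2955
  (v6,v5,v4) [+--] → (0.83, -0.7664, 1.0852)–(0.83, -0.7664, -1.685)  len=2.7702
  (v7,v5,v6) [+-+] → (0.83, -0.7664, 1.685)–(0.83, -0.7664, 1.0852)  len=0.5998

Chained into 1 loop(s):
  loop 1: 8 segments, perimeter = 10.0600
Total perimeter = 10.060


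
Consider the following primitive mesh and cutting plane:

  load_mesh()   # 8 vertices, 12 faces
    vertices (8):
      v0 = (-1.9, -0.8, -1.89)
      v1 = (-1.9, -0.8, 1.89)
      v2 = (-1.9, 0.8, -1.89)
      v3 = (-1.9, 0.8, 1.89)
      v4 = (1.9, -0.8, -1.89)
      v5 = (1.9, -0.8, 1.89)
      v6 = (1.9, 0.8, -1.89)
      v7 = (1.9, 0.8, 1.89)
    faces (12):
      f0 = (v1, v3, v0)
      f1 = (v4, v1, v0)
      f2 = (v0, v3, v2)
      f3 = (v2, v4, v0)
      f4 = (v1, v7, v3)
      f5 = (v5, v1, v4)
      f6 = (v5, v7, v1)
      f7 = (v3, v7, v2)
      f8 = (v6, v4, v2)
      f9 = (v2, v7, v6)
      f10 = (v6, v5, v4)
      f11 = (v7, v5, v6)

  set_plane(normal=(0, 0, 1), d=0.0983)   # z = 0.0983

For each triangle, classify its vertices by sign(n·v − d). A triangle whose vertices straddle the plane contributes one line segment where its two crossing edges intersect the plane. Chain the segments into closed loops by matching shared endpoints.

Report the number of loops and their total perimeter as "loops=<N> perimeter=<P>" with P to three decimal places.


loops=1 perimeter=10.800

Straddling triangles (8 of 12):
  (v1,v3,v0) [++-] → (-1.9, 0.0416085, 0.0983)–(-1.9, -0.8, 0.0983)  len=0.8416
  (v4,v1,v0) [-+-] → (-0.0988201, -0.8, 0.0983)–(-1.9, -0.8, 0.0983)  len=1.8012
  (v0,v3,v2) [-+-] → (-1.9, 0.0416085, 0.0983)–(-1.9, 0.8, 0.0983)  len=0.7584
  (v5,v1,v4) [++-] → (-0.0988201, -0.8, 0.0983)–(1.9, -0.8, 0.0983)  len=1.9988
  (v3,v7,v2) [++-] → (0.0988201, 0.8, 0.0983)–(-1.9, 0.8, 0.0983)  len=1.9988
  (v2,v7,v6) [-+-] → (0.0988201, 0.8, 0.0983)–(1.9, 0.8, 0.0983)  len=1.8012
  (v6,v5,v4) [-+-] → (1.9, -0.0416085, 0.0983)–(1.9, -0.8, 0.0983)  len=0.7584
  (v7,v5,v6) [++-] → (1.9, -0.0416085, 0.0983)–(1.9, 0.8, 0.0983)  len=0.8416

Chained into 1 loop(s):
  loop 1: 8 segments, perimeter = 10.8000
Total perimeter = 10.800


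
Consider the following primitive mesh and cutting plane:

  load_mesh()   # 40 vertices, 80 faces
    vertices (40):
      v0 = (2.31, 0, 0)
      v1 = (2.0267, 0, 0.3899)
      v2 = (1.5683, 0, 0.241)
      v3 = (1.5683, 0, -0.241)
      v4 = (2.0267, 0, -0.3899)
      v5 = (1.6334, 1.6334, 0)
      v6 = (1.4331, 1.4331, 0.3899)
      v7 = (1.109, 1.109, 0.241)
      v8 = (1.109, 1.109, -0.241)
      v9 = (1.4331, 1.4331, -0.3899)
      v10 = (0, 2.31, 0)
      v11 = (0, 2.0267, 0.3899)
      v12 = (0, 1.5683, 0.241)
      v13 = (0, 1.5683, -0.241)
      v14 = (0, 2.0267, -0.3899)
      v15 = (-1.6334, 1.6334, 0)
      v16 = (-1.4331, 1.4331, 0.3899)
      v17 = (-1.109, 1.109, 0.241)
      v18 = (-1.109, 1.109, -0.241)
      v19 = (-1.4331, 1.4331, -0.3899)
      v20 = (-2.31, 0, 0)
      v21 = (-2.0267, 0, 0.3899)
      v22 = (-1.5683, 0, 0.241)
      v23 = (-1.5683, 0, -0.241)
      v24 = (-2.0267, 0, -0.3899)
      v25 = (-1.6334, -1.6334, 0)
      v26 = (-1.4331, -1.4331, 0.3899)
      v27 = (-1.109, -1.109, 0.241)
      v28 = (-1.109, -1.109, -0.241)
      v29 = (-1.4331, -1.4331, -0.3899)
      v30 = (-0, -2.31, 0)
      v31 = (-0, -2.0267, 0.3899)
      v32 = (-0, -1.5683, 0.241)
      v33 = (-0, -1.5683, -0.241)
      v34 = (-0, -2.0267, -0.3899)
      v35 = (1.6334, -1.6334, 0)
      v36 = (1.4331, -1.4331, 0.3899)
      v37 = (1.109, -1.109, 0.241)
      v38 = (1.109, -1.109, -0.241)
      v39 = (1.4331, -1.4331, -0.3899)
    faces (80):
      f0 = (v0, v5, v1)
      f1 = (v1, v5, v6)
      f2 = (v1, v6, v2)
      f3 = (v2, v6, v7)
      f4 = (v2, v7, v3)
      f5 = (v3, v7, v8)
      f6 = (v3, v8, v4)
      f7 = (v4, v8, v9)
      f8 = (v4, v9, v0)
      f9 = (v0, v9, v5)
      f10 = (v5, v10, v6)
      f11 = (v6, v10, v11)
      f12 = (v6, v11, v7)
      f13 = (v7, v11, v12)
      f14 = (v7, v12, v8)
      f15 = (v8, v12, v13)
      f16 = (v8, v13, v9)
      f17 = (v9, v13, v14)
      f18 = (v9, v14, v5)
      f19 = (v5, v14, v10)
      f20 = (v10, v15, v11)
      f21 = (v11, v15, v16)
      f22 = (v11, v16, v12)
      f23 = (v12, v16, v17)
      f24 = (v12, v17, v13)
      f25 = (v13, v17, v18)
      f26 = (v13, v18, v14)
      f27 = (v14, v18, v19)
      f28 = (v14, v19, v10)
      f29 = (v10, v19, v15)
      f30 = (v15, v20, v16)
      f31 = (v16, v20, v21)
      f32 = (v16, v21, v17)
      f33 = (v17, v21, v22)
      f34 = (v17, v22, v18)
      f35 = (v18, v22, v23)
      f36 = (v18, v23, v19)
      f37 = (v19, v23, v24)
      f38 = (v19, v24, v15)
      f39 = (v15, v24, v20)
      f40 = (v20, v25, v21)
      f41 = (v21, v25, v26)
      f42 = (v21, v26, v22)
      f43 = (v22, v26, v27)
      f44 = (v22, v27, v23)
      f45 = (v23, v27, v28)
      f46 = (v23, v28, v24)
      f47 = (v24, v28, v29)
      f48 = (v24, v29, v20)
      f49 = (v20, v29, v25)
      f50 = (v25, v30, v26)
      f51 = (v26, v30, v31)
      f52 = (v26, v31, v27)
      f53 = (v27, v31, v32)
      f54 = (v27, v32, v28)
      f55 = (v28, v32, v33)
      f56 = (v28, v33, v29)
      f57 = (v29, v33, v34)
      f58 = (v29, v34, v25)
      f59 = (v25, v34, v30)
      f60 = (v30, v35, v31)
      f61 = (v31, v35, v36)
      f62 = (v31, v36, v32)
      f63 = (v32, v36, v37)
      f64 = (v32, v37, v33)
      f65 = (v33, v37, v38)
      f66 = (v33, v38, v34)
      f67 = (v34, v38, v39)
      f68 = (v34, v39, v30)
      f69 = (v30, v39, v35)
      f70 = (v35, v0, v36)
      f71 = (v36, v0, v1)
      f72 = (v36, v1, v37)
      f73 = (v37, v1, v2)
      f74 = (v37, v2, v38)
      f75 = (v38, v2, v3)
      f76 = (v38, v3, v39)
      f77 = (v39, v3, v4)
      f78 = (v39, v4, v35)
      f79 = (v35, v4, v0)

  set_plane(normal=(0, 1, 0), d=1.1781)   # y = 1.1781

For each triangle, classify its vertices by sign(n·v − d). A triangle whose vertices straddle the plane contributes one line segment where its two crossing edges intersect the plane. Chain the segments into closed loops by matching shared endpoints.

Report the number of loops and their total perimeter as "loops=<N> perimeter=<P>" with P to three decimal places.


Straddling triangles (24 of 80):
  (v0,v5,v1) [-+-] → (1.822, 1.1781, 0)–(1.74303, 1.1781, 0.108682)  len=0.1343
  (v1,v5,v6) [-++] → (1.74303, 1.1781, 0.108682)–(1.53872, 1.1781, 0.3899)  len=0.3476
  (v1,v6,v2) [-+-] → (1.53872, 1.1781, 0.3899)–(1.45716, 1.1781, 0.363405)  len=0.0858
  (v2,v6,v7) [-+-] → (1.45716, 1.1781, 0.363405)–(1.1781, 1.1781, 0.272746)  len=0.2934
  (v4,v8,v9) [--+] → (1.1781, 1.1781, -0.272746)–(1.53872, 1.1781, -0.3899)  len=0.3792
  (v4,v9,v0) [-+-] → (1.53872, 1.1781, -0.3899)–(1.58913, 1.1781, -0.320523)  len=0.0858
  (v0,v9,v5) [-++] → (1.58913, 1.1781, -0.320523)–(1.822, 1.1781, 0)  len=0.3962
  (v6,v11,v7) [++-] → (1.0255, 1.1781, 0.252212)–(1.1781, 1.1781, 0.272746)  len=0.1540
  (v7,v11,v12) [-++] → (1.0255, 1.1781, 0.252212)–(0.942155, 1.1781, 0.241)  len=0.0841
  (v7,v12,v8) [-+-] → (0.942155, 1.1781, 0.241)–(0.942155, 1.1781, -0.168485)  len=0.4095
  (v8,v12,v13) [-++] → (0.942155, 1.1781, -0.168485)–(0.942155, 1.1781, -0.241)  len=0.0725
  (v8,v13,v9) [-++] → (0.942155, 1.1781, -0.241)–(1.1781, 1.1781, -0.272746)  len=0.2381
  (v12,v16,v17) [++-] → (-1.1781, 1.1781, 0.272746)–(-0.942155, 1.1781, 0.241)  len=0.2381
  (v12,v17,v13) [+-+] → (-0.942155, 1.1781, 0.241)–(-0.942155, 1.1781, 0.168485)  len=0.0725
  (v13,v17,v18) [+--] → (-0.942155, 1.1781, 0.168485)–(-0.942155, 1.1781, -0.241)  len=0.4095
  (v13,v18,v14) [+-+] → (-0.942155, 1.1781, -0.241)–(-1.0255, 1.1781, -0.252212)  len=0.0841
  (v14,v18,v19) [+-+] → (-1.0255, 1.1781, -0.252212)–(-1.1781, 1.1781, -0.272746)  len=0.1540
  (v15,v20,v16) [+-+] → (-1.822, 1.1781, 0)–(-1.58913, 1.1781, 0.320523)  len=0.3962
  (v16,v20,v21) [+--] → (-1.58913, 1.1781, 0.320523)–(-1.53872, 1.1781, 0.3899)  len=0.0858
  (v16,v21,v17) [+--] → (-1.53872, 1.1781, 0.3899)–(-1.1781, 1.1781, 0.272746)  len=0.3792
  (v18,v23,v19) [--+] → (-1.45716, 1.1781, -0.363405)–(-1.1781, 1.1781, -0.272746)  len=0.2934
  (v19,v23,v24) [+--] → (-1.45716, 1.1781, -0.363405)–(-1.53872, 1.1781, -0.3899)  len=0.0858
  (v19,v24,v15) [+-+] → (-1.53872, 1.1781, -0.3899)–(-1.74303, 1.1781, -0.108682)  len=0.3476
  (v15,v24,v20) [+--] → (-1.74303, 1.1781, -0.108682)–(-1.822, 1.1781, 0)  len=0.1343

Chained into 2 loop(s):
  loop 1: 12 segments, perimeter = 2.6804
  loop 2: 12 segments, perimeter = 2.6804
Total perimeter = 5.361

loops=2 perimeter=5.361


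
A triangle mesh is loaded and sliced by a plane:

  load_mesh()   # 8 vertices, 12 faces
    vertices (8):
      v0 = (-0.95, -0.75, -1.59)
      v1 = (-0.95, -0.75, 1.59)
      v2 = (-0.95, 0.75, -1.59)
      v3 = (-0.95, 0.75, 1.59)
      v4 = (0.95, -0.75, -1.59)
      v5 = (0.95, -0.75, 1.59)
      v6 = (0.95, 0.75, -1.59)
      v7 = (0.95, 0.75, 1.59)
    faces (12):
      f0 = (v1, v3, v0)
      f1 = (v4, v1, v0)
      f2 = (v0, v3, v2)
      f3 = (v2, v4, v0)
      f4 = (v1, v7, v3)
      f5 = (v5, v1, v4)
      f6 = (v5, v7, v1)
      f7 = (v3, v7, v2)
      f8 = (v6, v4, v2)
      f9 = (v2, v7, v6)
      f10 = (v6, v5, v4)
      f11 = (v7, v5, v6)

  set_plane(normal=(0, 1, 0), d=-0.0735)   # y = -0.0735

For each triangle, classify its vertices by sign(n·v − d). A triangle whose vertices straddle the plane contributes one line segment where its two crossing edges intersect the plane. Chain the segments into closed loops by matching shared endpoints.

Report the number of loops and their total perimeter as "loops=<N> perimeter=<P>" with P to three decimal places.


Straddling triangles (8 of 12):
  (v1,v3,v0) [-+-] → (-0.95, -0.0735, 1.59)–(-0.95, -0.0735, -0.15582)  len=1.7458
  (v0,v3,v2) [-++] → (-0.95, -0.0735, -0.15582)–(-0.95, -0.0735, -1.59)  len=1.4342
  (v2,v4,v0) [+--] → (0.0931, -0.0735, -1.59)–(-0.95, -0.0735, -1.59)  len=1.0431
  (v1,v7,v3) [-++] → (-0.0931, -0.0735, 1.59)–(-0.95, -0.0735, 1.59)  len=0.8569
  (v5,v7,v1) [-+-] → (0.95, -0.0735, 1.59)–(-0.0931, -0.0735, 1.59)  len=1.0431
  (v6,v4,v2) [+-+] → (0.95, -0.0735, -1.59)–(0.0931, -0.0735, -1.59)  len=0.8569
  (v6,v5,v4) [+--] → (0.95, -0.0735, 0.15582)–(0.95, -0.0735, -1.59)  len=1.7458
  (v7,v5,v6) [+-+] → (0.95, -0.0735, 1.59)–(0.95, -0.0735, 0.15582)  len=1.4342

Chained into 1 loop(s):
  loop 1: 8 segments, perimeter = 10.1600
Total perimeter = 10.160

loops=1 perimeter=10.160
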